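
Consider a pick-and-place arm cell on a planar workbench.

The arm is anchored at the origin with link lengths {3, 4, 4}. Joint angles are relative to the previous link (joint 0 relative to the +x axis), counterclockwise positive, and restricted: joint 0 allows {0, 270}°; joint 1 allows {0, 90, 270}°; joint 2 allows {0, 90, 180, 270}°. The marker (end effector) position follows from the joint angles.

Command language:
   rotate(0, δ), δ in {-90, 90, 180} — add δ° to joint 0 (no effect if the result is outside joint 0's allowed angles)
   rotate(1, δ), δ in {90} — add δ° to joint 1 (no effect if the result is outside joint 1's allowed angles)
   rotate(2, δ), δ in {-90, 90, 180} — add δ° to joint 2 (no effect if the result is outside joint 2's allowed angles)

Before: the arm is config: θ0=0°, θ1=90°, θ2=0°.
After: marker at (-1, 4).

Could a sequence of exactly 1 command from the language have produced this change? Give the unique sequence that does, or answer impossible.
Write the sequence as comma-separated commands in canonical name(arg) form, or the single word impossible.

rotate(2, 90)

t0: config: θ0=0°, θ1=90°, θ2=0°
1. rotate(2, 90) → config: θ0=0°, θ1=90°, θ2=90°
no other 1-command option fits: unique.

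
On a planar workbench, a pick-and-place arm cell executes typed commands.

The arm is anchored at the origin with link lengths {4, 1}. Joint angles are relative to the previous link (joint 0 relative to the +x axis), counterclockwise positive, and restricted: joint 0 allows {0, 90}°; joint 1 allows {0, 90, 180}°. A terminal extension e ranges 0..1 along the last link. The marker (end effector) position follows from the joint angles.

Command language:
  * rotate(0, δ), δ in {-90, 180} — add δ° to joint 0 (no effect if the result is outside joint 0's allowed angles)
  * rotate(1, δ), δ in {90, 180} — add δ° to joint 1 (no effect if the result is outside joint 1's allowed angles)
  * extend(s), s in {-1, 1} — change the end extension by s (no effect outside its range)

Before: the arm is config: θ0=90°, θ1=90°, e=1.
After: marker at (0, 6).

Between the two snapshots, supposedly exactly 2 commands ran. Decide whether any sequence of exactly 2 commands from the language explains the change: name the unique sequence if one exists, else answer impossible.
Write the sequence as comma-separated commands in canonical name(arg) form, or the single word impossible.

rotate(1, 90), rotate(1, 180)

key: running rotate(1, 180) before rotate(1, 90) would end elsewhere — order is forced
from: config: θ0=90°, θ1=90°, e=1
[1] after rotate(1, 90): config: θ0=90°, θ1=180°, e=1
[2] after rotate(1, 180): config: θ0=90°, θ1=0°, e=1
uniquely the one of 36 2-step routes that fits.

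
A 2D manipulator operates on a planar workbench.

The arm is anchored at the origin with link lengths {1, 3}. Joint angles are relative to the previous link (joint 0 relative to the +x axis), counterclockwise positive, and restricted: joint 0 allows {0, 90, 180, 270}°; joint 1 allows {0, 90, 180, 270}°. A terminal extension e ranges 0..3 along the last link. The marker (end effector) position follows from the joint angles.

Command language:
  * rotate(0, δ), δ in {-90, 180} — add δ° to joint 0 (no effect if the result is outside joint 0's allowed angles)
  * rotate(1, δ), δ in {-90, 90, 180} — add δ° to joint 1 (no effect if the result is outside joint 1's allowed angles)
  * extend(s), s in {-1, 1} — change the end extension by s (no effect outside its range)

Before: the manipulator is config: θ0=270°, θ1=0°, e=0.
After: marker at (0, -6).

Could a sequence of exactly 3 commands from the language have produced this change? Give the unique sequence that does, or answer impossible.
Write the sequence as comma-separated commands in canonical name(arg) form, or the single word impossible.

key: running extend(1) before extend(-1) would end elsewhere — order is forced
begin: config: θ0=270°, θ1=0°, e=0
1. extend(-1) → config: θ0=270°, θ1=0°, e=0
2. extend(1) → config: θ0=270°, θ1=0°, e=1
3. extend(1) → config: θ0=270°, θ1=0°, e=2
no other 3-command option fits: unique.

extend(-1), extend(1), extend(1)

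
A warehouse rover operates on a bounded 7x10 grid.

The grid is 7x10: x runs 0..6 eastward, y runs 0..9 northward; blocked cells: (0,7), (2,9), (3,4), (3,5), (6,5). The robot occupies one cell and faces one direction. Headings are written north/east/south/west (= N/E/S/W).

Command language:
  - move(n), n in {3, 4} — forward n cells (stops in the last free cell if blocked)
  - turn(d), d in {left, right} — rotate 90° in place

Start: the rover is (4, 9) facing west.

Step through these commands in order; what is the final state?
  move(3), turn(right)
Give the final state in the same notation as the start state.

(3, 9) facing north

start: (4, 9) facing west
step 1 (move(3)): (3, 9) facing west
step 2 (turn(right)): (3, 9) facing north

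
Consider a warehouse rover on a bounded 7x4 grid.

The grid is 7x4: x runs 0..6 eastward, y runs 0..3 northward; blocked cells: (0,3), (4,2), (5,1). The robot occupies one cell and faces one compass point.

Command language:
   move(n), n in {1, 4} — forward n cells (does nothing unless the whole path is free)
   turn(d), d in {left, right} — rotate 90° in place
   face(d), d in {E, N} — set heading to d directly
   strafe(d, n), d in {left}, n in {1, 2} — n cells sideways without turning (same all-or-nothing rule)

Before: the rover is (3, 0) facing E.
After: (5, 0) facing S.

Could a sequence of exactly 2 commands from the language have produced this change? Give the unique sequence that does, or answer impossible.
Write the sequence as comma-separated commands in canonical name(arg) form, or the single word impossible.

key: cell and facing (now S) both changed — the 2 commands mix motion and turning
start: (3, 0) facing E
[1] after turn(right): (3, 0) facing S
[2] after strafe(left, 2): (5, 0) facing S
no other 2-command option fits: unique.

turn(right), strafe(left, 2)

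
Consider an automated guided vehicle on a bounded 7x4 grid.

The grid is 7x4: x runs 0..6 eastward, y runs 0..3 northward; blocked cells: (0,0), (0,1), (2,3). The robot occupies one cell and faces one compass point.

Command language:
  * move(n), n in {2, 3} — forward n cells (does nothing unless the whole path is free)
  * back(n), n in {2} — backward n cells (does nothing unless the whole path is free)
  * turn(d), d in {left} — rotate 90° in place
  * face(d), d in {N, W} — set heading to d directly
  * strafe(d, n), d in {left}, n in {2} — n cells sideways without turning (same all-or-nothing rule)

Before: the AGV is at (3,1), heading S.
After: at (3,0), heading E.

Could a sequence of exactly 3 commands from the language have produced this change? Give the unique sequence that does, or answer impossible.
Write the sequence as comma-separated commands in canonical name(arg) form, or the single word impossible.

back(2), move(3), turn(left)

key: position moved to (3,0) AND the heading swung to E — translation plus rotation needed
begin: at (3,1), heading S
t=1 back(2) ⇒ at (3,3), heading S
t=2 move(3) ⇒ at (3,0), heading S
t=3 turn(left) ⇒ at (3,0), heading E
uniquely the one of 343 3-step routes that fits.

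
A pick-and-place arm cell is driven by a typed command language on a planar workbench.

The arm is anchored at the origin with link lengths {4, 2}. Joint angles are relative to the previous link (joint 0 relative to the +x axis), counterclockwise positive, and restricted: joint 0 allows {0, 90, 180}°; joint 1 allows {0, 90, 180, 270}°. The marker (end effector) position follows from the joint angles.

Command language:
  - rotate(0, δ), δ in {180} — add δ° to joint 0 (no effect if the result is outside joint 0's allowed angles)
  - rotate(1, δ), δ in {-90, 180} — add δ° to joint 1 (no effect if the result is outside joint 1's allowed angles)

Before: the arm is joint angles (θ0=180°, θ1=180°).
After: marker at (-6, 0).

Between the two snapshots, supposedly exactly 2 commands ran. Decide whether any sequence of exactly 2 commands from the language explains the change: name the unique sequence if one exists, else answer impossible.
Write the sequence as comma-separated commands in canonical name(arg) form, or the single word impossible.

rotate(1, -90), rotate(1, -90)

start: joint angles (θ0=180°, θ1=180°)
step 1 (rotate(1, -90)): joint angles (θ0=180°, θ1=90°)
step 2 (rotate(1, -90)): joint angles (θ0=180°, θ1=0°)
uniquely the one of 9 2-step routes that fits.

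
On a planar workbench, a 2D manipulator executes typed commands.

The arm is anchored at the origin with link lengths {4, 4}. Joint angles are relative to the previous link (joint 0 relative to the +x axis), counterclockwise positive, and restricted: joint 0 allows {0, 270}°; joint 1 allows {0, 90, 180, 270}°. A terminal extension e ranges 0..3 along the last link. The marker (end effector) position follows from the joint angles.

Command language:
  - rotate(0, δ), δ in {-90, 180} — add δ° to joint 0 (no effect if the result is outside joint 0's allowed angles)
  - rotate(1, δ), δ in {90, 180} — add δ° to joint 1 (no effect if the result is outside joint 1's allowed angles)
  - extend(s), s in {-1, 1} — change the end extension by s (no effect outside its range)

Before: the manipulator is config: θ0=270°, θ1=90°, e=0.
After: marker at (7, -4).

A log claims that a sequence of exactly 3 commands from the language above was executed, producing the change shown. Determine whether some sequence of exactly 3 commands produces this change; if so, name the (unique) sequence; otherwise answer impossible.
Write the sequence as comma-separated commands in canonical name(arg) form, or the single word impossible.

extend(1), extend(1), extend(1)

t0: config: θ0=270°, θ1=90°, e=0
1. extend(1) → config: θ0=270°, θ1=90°, e=1
2. extend(1) → config: θ0=270°, θ1=90°, e=2
3. extend(1) → config: θ0=270°, θ1=90°, e=3
no other 3-command option fits: unique.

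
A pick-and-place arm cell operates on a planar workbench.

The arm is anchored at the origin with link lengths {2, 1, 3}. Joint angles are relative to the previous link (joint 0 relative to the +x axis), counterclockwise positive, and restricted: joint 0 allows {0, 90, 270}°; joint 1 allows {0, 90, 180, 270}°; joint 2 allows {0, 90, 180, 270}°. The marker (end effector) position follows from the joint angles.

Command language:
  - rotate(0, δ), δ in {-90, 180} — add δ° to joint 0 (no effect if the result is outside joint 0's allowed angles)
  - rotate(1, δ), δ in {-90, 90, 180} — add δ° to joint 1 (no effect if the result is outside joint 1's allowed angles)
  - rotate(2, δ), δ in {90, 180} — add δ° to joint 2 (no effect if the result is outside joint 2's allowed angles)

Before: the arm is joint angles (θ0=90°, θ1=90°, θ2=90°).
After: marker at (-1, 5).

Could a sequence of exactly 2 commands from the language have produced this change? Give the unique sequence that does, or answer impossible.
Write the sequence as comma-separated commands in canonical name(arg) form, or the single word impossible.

start: joint angles (θ0=90°, θ1=90°, θ2=90°)
step 1 (rotate(2, 90)): joint angles (θ0=90°, θ1=90°, θ2=180°)
step 2 (rotate(2, 90)): joint angles (θ0=90°, θ1=90°, θ2=270°)
uniquely the one of 49 2-step routes that fits.

rotate(2, 90), rotate(2, 90)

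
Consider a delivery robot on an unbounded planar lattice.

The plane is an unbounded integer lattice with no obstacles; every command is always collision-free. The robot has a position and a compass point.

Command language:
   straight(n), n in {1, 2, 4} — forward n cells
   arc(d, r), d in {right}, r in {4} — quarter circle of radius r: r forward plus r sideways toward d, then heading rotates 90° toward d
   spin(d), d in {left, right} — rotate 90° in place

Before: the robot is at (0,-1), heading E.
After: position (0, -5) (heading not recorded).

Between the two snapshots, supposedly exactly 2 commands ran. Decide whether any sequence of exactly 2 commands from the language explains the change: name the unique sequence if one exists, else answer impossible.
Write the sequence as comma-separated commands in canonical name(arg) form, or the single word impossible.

key: running straight(4) before spin(right) would end elsewhere — order is forced
initial: at (0,-1), heading E
1. spin(right) → at (0,-1), heading S
2. straight(4) → at (0,-5), heading S
no other 2-command option fits: unique.

spin(right), straight(4)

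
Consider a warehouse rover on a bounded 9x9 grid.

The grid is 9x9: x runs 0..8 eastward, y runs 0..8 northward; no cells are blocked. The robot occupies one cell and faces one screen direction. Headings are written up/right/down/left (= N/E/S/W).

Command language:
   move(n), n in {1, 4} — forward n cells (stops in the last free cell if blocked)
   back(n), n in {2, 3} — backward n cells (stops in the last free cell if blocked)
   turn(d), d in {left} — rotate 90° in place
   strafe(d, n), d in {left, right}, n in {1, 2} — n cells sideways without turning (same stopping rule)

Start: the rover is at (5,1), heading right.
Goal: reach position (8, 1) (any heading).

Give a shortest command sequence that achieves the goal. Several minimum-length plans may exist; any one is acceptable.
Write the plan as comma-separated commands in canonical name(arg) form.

move(4)

initial: at (5,1), heading right
[1] after move(4): at (8,1), heading right
minimal: 1 command(s), checked below 1.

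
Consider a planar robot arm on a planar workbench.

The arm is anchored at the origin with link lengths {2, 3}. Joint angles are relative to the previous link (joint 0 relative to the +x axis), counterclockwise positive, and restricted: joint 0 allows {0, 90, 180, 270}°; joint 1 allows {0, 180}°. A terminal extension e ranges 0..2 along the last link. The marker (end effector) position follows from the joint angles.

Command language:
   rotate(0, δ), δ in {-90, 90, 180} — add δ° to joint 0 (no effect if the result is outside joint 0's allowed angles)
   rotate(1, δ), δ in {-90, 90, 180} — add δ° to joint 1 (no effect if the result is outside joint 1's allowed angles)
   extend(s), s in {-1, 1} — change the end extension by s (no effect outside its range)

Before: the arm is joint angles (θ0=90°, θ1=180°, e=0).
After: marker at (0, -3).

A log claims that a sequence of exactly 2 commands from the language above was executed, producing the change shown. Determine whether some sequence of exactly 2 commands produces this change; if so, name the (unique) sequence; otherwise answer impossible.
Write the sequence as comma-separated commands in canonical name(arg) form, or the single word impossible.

from: joint angles (θ0=90°, θ1=180°, e=0)
t=1 extend(1) ⇒ joint angles (θ0=90°, θ1=180°, e=1)
t=2 extend(1) ⇒ joint angles (θ0=90°, θ1=180°, e=2)
uniquely the one of 64 2-step routes that fits.

extend(1), extend(1)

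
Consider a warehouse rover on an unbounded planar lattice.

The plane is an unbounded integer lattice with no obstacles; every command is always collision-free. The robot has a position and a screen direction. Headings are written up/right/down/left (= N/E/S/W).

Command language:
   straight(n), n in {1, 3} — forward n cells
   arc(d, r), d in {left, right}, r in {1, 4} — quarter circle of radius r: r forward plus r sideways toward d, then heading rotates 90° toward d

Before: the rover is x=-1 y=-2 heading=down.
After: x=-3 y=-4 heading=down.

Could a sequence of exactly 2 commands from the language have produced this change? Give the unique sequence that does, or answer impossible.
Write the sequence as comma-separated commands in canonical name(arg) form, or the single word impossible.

key: heading stays S — rotations cancel among the 2 commands
from: x=-1 y=-2 heading=down
step 1 (arc(right, 1)): x=-2 y=-3 heading=left
step 2 (arc(left, 1)): x=-3 y=-4 heading=down
no rival 2-sequence matches.

arc(right, 1), arc(left, 1)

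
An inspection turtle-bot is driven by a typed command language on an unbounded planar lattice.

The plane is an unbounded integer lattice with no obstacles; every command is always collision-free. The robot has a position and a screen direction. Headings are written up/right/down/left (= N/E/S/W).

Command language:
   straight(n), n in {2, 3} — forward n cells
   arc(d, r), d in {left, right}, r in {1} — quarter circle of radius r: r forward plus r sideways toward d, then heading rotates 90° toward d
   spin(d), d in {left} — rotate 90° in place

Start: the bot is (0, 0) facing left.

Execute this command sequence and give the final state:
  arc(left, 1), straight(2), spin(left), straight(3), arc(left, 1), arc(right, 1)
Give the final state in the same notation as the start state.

initial: (0, 0) facing left
t=1 arc(left, 1) ⇒ (-1, -1) facing down
t=2 straight(2) ⇒ (-1, -3) facing down
t=3 spin(left) ⇒ (-1, -3) facing right
t=4 straight(3) ⇒ (2, -3) facing right
t=5 arc(left, 1) ⇒ (3, -2) facing up
t=6 arc(right, 1) ⇒ (4, -1) facing right

(4, -1) facing right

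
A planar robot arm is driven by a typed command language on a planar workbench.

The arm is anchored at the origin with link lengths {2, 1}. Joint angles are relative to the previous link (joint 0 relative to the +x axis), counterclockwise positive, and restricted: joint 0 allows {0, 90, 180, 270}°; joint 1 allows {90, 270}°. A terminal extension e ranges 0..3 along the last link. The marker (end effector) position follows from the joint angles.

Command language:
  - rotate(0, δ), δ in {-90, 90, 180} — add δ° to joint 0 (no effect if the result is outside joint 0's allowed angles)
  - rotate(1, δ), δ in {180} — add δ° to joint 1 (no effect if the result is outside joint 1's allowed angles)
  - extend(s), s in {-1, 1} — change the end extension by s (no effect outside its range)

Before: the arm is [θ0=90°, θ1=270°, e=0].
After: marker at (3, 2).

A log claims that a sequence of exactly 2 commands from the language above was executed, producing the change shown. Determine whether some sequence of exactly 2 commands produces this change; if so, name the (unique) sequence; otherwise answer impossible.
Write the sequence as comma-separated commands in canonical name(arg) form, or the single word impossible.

extend(1), extend(1)

t0: [θ0=90°, θ1=270°, e=0]
step 1 (extend(1)): [θ0=90°, θ1=270°, e=1]
step 2 (extend(1)): [θ0=90°, θ1=270°, e=2]
all 36 alternatives checked — unique.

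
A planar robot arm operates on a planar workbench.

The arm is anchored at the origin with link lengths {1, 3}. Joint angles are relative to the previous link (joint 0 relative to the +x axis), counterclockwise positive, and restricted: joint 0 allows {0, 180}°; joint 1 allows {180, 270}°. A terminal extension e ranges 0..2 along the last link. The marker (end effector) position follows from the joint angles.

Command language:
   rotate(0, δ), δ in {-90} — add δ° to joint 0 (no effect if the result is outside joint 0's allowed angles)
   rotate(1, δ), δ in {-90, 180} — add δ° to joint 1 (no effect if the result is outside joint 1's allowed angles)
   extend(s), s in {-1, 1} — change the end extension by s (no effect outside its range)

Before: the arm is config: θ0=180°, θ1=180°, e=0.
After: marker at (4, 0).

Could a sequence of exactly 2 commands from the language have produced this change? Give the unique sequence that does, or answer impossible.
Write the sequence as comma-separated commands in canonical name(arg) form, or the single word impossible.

begin: config: θ0=180°, θ1=180°, e=0
t=1 extend(1) ⇒ config: θ0=180°, θ1=180°, e=1
t=2 extend(1) ⇒ config: θ0=180°, θ1=180°, e=2
no other 2-command option fits: unique.

extend(1), extend(1)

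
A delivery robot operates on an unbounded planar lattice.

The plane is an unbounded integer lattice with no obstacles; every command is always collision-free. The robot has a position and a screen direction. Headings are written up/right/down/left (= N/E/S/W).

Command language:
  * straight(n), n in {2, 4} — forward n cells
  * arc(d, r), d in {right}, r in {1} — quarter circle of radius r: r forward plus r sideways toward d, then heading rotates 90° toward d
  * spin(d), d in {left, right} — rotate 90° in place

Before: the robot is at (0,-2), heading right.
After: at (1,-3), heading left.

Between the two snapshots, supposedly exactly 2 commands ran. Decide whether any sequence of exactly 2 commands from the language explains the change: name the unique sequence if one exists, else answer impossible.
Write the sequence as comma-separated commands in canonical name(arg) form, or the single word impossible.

arc(right, 1), spin(right)

key: position moved to (1,-3) AND the heading swung to W — translation plus rotation needed
begin: at (0,-2), heading right
[1] after arc(right, 1): at (1,-3), heading down
[2] after spin(right): at (1,-3), heading left
no other 2-command option fits: unique.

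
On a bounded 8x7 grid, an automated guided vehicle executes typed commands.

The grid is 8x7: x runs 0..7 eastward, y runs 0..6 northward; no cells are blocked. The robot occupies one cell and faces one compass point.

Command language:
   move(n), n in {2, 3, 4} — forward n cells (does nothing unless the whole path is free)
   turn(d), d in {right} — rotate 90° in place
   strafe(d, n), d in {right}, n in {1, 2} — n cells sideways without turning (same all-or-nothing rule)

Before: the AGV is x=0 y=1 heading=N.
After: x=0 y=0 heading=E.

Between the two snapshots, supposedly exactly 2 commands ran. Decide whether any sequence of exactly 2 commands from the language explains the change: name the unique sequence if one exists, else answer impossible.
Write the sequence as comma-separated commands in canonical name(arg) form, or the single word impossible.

turn(right), strafe(right, 1)

key: order matters: swapping turn(right) and strafe(right, 1) lands elsewhere
initial: x=0 y=1 heading=N
1. turn(right) → x=0 y=1 heading=E
2. strafe(right, 1) → x=0 y=0 heading=E
all 36 alternatives checked — unique.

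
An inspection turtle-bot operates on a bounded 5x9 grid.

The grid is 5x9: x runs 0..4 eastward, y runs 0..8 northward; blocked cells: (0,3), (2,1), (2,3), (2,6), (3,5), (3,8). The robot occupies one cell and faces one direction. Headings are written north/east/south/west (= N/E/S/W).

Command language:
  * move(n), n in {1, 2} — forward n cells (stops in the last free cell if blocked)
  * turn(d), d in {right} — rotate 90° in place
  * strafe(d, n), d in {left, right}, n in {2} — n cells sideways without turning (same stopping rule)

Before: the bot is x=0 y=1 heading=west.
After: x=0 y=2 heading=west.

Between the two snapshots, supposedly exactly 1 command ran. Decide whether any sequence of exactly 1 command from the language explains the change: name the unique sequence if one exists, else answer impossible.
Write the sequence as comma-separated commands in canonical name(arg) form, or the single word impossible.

key: still facing W — the one step turns nothing
initial: x=0 y=1 heading=west
1. strafe(right, 2) → x=0 y=2 heading=west
uniquely the one of 5 1-step routes that fits.

strafe(right, 2)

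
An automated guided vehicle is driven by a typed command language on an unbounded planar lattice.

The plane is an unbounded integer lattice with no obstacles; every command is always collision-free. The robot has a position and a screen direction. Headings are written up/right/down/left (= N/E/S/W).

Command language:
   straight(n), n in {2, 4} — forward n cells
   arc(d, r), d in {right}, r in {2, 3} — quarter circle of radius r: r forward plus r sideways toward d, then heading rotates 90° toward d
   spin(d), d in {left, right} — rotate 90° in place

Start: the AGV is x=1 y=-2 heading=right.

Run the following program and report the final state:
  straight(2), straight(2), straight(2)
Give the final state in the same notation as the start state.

x=7 y=-2 heading=right

start: x=1 y=-2 heading=right
1. straight(2) → x=3 y=-2 heading=right
2. straight(2) → x=5 y=-2 heading=right
3. straight(2) → x=7 y=-2 heading=right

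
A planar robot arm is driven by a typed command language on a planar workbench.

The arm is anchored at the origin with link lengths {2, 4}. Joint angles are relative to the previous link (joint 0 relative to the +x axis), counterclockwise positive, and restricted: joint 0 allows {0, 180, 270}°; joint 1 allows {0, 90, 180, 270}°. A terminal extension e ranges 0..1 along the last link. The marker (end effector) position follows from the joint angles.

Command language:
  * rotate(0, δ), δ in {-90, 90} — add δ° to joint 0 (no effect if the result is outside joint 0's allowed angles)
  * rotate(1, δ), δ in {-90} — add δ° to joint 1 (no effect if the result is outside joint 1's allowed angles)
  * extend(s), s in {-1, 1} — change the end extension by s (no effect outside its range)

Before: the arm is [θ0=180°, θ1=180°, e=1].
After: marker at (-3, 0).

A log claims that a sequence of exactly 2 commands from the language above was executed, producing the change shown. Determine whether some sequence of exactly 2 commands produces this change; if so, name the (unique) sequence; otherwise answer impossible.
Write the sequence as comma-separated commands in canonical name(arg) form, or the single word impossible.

rotate(0, 90), rotate(0, 90)

from: [θ0=180°, θ1=180°, e=1]
t=1 rotate(0, 90) ⇒ [θ0=270°, θ1=180°, e=1]
t=2 rotate(0, 90) ⇒ [θ0=0°, θ1=180°, e=1]
no rival 2-sequence matches.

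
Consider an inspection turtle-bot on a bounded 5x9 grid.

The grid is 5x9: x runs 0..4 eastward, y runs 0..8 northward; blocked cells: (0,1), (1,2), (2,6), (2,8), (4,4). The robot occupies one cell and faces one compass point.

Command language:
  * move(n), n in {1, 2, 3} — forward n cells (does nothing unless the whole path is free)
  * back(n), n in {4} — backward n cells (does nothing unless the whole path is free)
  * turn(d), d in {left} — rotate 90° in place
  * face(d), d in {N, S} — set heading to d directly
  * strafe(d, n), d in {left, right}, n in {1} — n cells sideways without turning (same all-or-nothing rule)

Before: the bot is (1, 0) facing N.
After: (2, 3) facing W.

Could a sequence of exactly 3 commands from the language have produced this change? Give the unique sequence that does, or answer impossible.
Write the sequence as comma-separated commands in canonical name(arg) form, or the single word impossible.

strafe(right, 1), move(3), turn(left)

key: running turn(left) before strafe(right, 1) would end elsewhere — order is forced
begin: (1, 0) facing N
1. strafe(right, 1) → (2, 0) facing N
2. move(3) → (2, 3) facing N
3. turn(left) → (2, 3) facing W
all 729 alternatives checked — unique.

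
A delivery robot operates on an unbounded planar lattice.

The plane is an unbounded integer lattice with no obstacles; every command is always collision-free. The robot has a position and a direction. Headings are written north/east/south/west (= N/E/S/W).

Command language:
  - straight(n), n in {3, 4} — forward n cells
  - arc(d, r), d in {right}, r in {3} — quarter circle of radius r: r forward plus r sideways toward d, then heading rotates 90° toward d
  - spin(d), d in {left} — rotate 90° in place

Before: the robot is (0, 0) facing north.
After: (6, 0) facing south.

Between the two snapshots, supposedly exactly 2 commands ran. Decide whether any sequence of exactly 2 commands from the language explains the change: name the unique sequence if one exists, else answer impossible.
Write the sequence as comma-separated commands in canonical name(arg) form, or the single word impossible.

arc(right, 3), arc(right, 3)

key: cell and facing (now S) both changed — the 2 commands mix motion and turning
t0: (0, 0) facing north
step 1 (arc(right, 3)): (3, 3) facing east
step 2 (arc(right, 3)): (6, 0) facing south
no rival 2-sequence matches.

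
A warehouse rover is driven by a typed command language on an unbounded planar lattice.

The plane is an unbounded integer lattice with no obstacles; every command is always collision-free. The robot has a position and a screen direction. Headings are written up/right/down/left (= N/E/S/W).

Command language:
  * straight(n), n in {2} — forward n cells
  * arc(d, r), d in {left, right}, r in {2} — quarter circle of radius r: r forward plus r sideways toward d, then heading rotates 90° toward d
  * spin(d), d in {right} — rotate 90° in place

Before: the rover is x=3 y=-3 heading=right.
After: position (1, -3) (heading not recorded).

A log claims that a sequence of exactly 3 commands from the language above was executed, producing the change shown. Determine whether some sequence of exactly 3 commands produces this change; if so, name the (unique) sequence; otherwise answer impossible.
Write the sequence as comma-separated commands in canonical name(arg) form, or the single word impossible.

spin(right), spin(right), straight(2)

key: order matters: swapping spin(right) and straight(2) lands elsewhere
from: x=3 y=-3 heading=right
t=1 spin(right) ⇒ x=3 y=-3 heading=down
t=2 spin(right) ⇒ x=3 y=-3 heading=left
t=3 straight(2) ⇒ x=1 y=-3 heading=left
uniquely the one of 64 3-step routes that fits.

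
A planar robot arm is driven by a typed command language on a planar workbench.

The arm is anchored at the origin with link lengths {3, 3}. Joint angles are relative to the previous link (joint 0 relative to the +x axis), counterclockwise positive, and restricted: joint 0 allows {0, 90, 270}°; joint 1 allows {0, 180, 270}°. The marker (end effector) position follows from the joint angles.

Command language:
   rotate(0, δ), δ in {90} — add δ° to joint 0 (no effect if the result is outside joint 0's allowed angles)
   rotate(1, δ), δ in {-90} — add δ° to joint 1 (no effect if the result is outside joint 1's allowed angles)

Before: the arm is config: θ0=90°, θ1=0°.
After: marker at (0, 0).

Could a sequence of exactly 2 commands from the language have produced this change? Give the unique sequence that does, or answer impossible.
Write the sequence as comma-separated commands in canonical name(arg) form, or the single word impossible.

begin: config: θ0=90°, θ1=0°
step 1 (rotate(1, -90)): config: θ0=90°, θ1=270°
step 2 (rotate(1, -90)): config: θ0=90°, θ1=180°
no other 2-command option fits: unique.

rotate(1, -90), rotate(1, -90)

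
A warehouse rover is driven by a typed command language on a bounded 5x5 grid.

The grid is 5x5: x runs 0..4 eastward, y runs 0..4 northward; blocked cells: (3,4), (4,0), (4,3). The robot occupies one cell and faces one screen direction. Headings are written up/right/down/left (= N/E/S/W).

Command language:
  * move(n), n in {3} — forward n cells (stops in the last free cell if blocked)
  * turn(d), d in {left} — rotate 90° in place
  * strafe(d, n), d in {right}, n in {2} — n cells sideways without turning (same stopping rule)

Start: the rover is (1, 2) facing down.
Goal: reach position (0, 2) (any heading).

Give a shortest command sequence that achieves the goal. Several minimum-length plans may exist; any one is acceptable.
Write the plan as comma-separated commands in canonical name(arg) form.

begin: (1, 2) facing down
step 1 (strafe(right, 2)): (0, 2) facing down
nothing shorter than 1 reaches the goal.

strafe(right, 2)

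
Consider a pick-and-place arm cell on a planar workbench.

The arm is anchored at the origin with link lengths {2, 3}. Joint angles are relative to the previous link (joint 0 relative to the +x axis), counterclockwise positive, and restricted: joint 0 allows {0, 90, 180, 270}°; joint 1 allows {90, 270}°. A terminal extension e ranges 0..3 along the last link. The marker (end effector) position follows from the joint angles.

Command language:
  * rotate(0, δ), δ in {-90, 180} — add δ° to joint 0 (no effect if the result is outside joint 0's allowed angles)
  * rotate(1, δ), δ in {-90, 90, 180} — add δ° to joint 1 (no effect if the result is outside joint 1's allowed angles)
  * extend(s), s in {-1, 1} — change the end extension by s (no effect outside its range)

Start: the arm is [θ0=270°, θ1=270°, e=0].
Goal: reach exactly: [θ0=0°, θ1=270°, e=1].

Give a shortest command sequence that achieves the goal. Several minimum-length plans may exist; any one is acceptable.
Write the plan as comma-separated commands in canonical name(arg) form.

from: [θ0=270°, θ1=270°, e=0]
[1] after rotate(0, 180): [θ0=90°, θ1=270°, e=0]
[2] after rotate(0, -90): [θ0=0°, θ1=270°, e=0]
[3] after extend(1): [θ0=0°, θ1=270°, e=1]
no 2-step plan works, so 3 is optimal.

rotate(0, 180), rotate(0, -90), extend(1)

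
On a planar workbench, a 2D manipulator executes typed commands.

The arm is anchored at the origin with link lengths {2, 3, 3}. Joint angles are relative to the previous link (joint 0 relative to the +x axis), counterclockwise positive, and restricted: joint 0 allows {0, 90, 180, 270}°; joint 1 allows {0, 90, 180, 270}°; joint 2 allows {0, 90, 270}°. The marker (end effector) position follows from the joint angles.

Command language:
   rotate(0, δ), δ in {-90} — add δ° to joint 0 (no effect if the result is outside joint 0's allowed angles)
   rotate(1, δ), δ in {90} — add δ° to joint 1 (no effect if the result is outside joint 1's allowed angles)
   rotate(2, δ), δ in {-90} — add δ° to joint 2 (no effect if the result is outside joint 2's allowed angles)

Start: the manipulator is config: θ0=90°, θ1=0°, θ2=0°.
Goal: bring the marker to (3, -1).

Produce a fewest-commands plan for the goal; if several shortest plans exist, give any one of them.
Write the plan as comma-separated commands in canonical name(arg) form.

start: config: θ0=90°, θ1=0°, θ2=0°
step 1 (rotate(1, 90)): config: θ0=90°, θ1=90°, θ2=0°
step 2 (rotate(1, 90)): config: θ0=90°, θ1=180°, θ2=0°
step 3 (rotate(1, 90)): config: θ0=90°, θ1=270°, θ2=0°
step 4 (rotate(2, -90)): config: θ0=90°, θ1=270°, θ2=270°
no 3-step plan works, so 4 is optimal.

rotate(1, 90), rotate(1, 90), rotate(1, 90), rotate(2, -90)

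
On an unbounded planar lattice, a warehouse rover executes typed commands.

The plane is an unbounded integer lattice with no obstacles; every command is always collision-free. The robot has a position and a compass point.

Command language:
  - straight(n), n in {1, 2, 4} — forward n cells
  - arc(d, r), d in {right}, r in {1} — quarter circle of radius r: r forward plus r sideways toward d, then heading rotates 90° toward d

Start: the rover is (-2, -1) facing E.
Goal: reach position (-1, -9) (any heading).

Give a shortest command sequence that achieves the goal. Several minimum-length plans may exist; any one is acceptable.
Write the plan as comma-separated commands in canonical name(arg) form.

arc(right, 1), straight(2), straight(4), straight(1)

begin: (-2, -1) facing E
1. arc(right, 1) → (-1, -2) facing S
2. straight(2) → (-1, -4) facing S
3. straight(4) → (-1, -8) facing S
4. straight(1) → (-1, -9) facing S
no 3-step plan works, so 4 is optimal.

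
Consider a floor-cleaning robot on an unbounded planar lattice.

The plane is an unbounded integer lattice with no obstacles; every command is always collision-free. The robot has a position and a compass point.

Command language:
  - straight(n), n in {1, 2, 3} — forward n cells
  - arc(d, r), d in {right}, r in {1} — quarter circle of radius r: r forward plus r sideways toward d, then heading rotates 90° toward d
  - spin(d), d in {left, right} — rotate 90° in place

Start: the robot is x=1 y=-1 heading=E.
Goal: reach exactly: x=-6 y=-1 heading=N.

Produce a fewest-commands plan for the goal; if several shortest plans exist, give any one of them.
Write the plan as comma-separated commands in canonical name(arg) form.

spin(right), arc(right, 1), straight(3), straight(2), arc(right, 1)

t0: x=1 y=-1 heading=E
[1] after spin(right): x=1 y=-1 heading=S
[2] after arc(right, 1): x=0 y=-2 heading=W
[3] after straight(3): x=-3 y=-2 heading=W
[4] after straight(2): x=-5 y=-2 heading=W
[5] after arc(right, 1): x=-6 y=-1 heading=N
no 4-step plan works, so 5 is optimal.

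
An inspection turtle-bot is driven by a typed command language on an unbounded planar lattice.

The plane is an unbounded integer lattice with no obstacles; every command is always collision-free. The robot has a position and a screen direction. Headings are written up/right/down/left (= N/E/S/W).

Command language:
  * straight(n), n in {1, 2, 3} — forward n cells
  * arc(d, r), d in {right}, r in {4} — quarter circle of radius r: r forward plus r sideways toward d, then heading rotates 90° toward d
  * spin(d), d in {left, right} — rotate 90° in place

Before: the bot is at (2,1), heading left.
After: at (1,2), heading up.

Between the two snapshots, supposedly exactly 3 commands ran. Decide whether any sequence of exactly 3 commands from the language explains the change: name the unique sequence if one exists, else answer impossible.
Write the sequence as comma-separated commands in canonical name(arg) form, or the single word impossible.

key: position moved to (1,2) AND the heading swung to N — translation plus rotation needed
begin: at (2,1), heading left
step 1 (straight(1)): at (1,1), heading left
step 2 (spin(right)): at (1,1), heading up
step 3 (straight(1)): at (1,2), heading up
no other 3-command option fits: unique.

straight(1), spin(right), straight(1)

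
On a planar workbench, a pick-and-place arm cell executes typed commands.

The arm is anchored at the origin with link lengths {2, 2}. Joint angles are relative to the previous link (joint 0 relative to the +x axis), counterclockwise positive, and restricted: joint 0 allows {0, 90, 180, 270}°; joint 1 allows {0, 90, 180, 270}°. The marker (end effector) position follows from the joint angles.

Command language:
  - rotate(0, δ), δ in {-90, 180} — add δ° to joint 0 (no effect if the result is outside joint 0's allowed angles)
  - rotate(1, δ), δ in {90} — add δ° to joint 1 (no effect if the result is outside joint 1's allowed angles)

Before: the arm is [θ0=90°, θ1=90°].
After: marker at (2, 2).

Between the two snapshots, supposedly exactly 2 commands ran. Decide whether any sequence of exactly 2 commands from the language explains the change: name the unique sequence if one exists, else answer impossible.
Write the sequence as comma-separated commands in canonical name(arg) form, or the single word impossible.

from: [θ0=90°, θ1=90°]
[1] after rotate(1, 90): [θ0=90°, θ1=180°]
[2] after rotate(1, 90): [θ0=90°, θ1=270°]
no other 2-command option fits: unique.

rotate(1, 90), rotate(1, 90)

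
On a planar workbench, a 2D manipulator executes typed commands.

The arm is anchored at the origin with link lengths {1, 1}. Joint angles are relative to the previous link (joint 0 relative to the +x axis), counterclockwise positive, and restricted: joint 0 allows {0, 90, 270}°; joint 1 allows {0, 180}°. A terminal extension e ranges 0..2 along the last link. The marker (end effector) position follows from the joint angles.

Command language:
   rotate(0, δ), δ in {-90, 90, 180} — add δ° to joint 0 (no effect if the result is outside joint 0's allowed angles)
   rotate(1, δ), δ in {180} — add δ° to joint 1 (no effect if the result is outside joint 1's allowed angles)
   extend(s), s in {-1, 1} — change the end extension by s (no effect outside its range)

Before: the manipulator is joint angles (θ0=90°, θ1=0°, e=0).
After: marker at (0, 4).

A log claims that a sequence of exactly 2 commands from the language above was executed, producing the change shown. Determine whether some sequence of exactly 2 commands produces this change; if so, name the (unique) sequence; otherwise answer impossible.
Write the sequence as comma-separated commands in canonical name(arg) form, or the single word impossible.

extend(1), extend(1)

begin: joint angles (θ0=90°, θ1=0°, e=0)
1. extend(1) → joint angles (θ0=90°, θ1=0°, e=1)
2. extend(1) → joint angles (θ0=90°, θ1=0°, e=2)
no rival 2-sequence matches.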